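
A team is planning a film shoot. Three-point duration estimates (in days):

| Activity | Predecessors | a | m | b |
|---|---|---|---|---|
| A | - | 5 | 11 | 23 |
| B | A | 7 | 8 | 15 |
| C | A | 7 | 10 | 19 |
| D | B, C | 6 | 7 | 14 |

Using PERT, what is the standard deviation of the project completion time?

te_A = (5 + 4·11 + 23)/6 = 72/6 = 12; σ²_A = ((23−5)/6)² = 9.000
te_B = (7 + 4·8 + 15)/6 = 54/6 = 9; σ²_B = ((15−7)/6)² = 1.778
te_C = (7 + 4·10 + 19)/6 = 66/6 = 11; σ²_C = ((19−7)/6)² = 4.000
te_D = (6 + 4·7 + 14)/6 = 48/6 = 8; σ²_D = ((14−6)/6)² = 1.778

Forward pass:
ES_A = 0; EF_A = 12
ES_B = 12; EF_B = 12+9 = 21
ES_C = 12; EF_C = 12+11 = 23
ES_D = max(EF_B=21, EF_C=23) = 23; EF_D = 23+8 = 31
Expected project duration μ = 31 days. Critical path: A → C → D.

Variance along critical path = 9.000 + 4.000 + 1.778 = 14.778
σ = √14.778 = 3.844 days

3.84 days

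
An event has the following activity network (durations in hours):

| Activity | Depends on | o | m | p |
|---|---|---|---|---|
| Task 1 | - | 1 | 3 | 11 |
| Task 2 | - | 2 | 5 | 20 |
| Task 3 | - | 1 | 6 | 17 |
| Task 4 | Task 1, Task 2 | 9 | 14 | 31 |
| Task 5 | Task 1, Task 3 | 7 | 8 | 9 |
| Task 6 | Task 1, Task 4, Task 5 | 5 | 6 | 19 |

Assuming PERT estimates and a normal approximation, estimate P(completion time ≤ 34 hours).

te_Task 1 = (1 + 4·3 + 11)/6 = 24/6 = 4; σ²_Task 1 = ((11−1)/6)² = 2.778
te_Task 2 = (2 + 4·5 + 20)/6 = 42/6 = 7; σ²_Task 2 = ((20−2)/6)² = 9.000
te_Task 3 = (1 + 4·6 + 17)/6 = 42/6 = 7; σ²_Task 3 = ((17−1)/6)² = 7.111
te_Task 4 = (9 + 4·14 + 31)/6 = 96/6 = 16; σ²_Task 4 = ((31−9)/6)² = 13.444
te_Task 5 = (7 + 4·8 + 9)/6 = 48/6 = 8; σ²_Task 5 = ((9−7)/6)² = 0.111
te_Task 6 = (5 + 4·6 + 19)/6 = 48/6 = 8; σ²_Task 6 = ((19−5)/6)² = 5.444

Forward pass:
ES_Task 1 = 0; EF_Task 1 = 4
ES_Task 2 = 0; EF_Task 2 = 7
ES_Task 3 = 0; EF_Task 3 = 7
ES_Task 4 = max(EF_Task 1=4, EF_Task 2=7) = 7; EF_Task 4 = 7+16 = 23
ES_Task 5 = max(EF_Task 1=4, EF_Task 3=7) = 7; EF_Task 5 = 7+8 = 15
ES_Task 6 = max(EF_Task 1=4, EF_Task 4=23, EF_Task 5=15) = 23; EF_Task 6 = 23+8 = 31
Expected project duration μ = 31 hours. Critical path: Task 2 → Task 4 → Task 6.

Variance along critical path = 9.000 + 13.444 + 5.444 = 27.889; σ = √27.889 = 5.281 hours.
Z = (34 − 31) / 5.281 = 0.568
P(T ≤ 34) = Φ(0.568) ≈ 0.715

0.715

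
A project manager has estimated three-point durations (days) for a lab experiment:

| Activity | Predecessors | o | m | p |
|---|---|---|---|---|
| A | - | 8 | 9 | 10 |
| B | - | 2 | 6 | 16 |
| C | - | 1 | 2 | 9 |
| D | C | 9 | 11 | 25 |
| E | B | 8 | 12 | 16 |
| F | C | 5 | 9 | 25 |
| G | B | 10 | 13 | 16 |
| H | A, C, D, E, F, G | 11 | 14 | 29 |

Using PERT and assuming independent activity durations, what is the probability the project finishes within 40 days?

0.846

te_A = (8 + 4·9 + 10)/6 = 54/6 = 9; σ²_A = ((10−8)/6)² = 0.111
te_B = (2 + 4·6 + 16)/6 = 42/6 = 7; σ²_B = ((16−2)/6)² = 5.444
te_C = (1 + 4·2 + 9)/6 = 18/6 = 3; σ²_C = ((9−1)/6)² = 1.778
te_D = (9 + 4·11 + 25)/6 = 78/6 = 13; σ²_D = ((25−9)/6)² = 7.111
te_E = (8 + 4·12 + 16)/6 = 72/6 = 12; σ²_E = ((16−8)/6)² = 1.778
te_F = (5 + 4·9 + 25)/6 = 66/6 = 11; σ²_F = ((25−5)/6)² = 11.111
te_G = (10 + 4·13 + 16)/6 = 78/6 = 13; σ²_G = ((16−10)/6)² = 1.000
te_H = (11 + 4·14 + 29)/6 = 96/6 = 16; σ²_H = ((29−11)/6)² = 9.000

Forward pass:
ES_A = 0; EF_A = 9
ES_B = 0; EF_B = 7
ES_C = 0; EF_C = 3
ES_D = 3; EF_D = 3+13 = 16
ES_E = 7; EF_E = 7+12 = 19
ES_F = 3; EF_F = 3+11 = 14
ES_G = 7; EF_G = 7+13 = 20
ES_H = max(EF_A=9, EF_C=3, EF_D=16, EF_E=19, EF_F=14, EF_G=20) = 20; EF_H = 20+16 = 36
Expected project duration μ = 36 days. Critical path: B → G → H.

Variance along critical path = 5.444 + 1.000 + 9.000 = 15.444; σ = √15.444 = 3.930 days.
Z = (40 − 36) / 3.930 = 1.018
P(T ≤ 40) = Φ(1.018) ≈ 0.846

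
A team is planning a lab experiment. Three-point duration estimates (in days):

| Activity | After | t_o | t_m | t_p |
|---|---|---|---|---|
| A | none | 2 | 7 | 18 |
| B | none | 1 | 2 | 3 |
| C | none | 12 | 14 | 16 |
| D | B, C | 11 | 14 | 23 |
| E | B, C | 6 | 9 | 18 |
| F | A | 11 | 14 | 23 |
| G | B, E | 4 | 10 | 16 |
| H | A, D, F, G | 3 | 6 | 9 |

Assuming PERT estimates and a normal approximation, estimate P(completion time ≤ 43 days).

0.836

te_A = (2 + 4·7 + 18)/6 = 48/6 = 8; σ²_A = ((18−2)/6)² = 7.111
te_B = (1 + 4·2 + 3)/6 = 12/6 = 2; σ²_B = ((3−1)/6)² = 0.111
te_C = (12 + 4·14 + 16)/6 = 84/6 = 14; σ²_C = ((16−12)/6)² = 0.444
te_D = (11 + 4·14 + 23)/6 = 90/6 = 15; σ²_D = ((23−11)/6)² = 4.000
te_E = (6 + 4·9 + 18)/6 = 60/6 = 10; σ²_E = ((18−6)/6)² = 4.000
te_F = (11 + 4·14 + 23)/6 = 90/6 = 15; σ²_F = ((23−11)/6)² = 4.000
te_G = (4 + 4·10 + 16)/6 = 60/6 = 10; σ²_G = ((16−4)/6)² = 4.000
te_H = (3 + 4·6 + 9)/6 = 36/6 = 6; σ²_H = ((9−3)/6)² = 1.000

Forward pass:
ES_A = 0; EF_A = 8
ES_B = 0; EF_B = 2
ES_C = 0; EF_C = 14
ES_D = max(EF_B=2, EF_C=14) = 14; EF_D = 14+15 = 29
ES_E = max(EF_B=2, EF_C=14) = 14; EF_E = 14+10 = 24
ES_F = 8; EF_F = 8+15 = 23
ES_G = max(EF_B=2, EF_E=24) = 24; EF_G = 24+10 = 34
ES_H = max(EF_A=8, EF_D=29, EF_F=23, EF_G=34) = 34; EF_H = 34+6 = 40
Expected project duration μ = 40 days. Critical path: C → E → G → H.

Variance along critical path = 0.444 + 4.000 + 4.000 + 1.000 = 9.444; σ = √9.444 = 3.073 days.
Z = (43 − 40) / 3.073 = 0.976
P(T ≤ 43) = Φ(0.976) ≈ 0.836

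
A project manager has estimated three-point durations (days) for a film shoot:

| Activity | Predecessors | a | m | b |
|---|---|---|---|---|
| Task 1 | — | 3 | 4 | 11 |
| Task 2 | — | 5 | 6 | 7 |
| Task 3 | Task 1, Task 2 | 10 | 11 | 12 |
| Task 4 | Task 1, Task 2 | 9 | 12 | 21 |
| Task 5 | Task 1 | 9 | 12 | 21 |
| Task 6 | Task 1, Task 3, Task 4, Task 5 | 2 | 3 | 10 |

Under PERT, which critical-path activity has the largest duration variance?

Task 4

te_Task 1 = (3 + 4·4 + 11)/6 = 30/6 = 5; σ²_Task 1 = ((11−3)/6)² = 1.778
te_Task 2 = (5 + 4·6 + 7)/6 = 36/6 = 6; σ²_Task 2 = ((7−5)/6)² = 0.111
te_Task 3 = (10 + 4·11 + 12)/6 = 66/6 = 11; σ²_Task 3 = ((12−10)/6)² = 0.111
te_Task 4 = (9 + 4·12 + 21)/6 = 78/6 = 13; σ²_Task 4 = ((21−9)/6)² = 4.000
te_Task 5 = (9 + 4·12 + 21)/6 = 78/6 = 13; σ²_Task 5 = ((21−9)/6)² = 4.000
te_Task 6 = (2 + 4·3 + 10)/6 = 24/6 = 4; σ²_Task 6 = ((10−2)/6)² = 1.778

Forward pass:
ES_Task 1 = 0; EF_Task 1 = 5
ES_Task 2 = 0; EF_Task 2 = 6
ES_Task 3 = max(EF_Task 1=5, EF_Task 2=6) = 6; EF_Task 3 = 6+11 = 17
ES_Task 4 = max(EF_Task 1=5, EF_Task 2=6) = 6; EF_Task 4 = 6+13 = 19
ES_Task 5 = 5; EF_Task 5 = 5+13 = 18
ES_Task 6 = max(EF_Task 1=5, EF_Task 3=17, EF_Task 4=19, EF_Task 5=18) = 19; EF_Task 6 = 19+4 = 23
Expected project duration μ = 23 days. Critical path: Task 2 → Task 4 → Task 6.

Variances on critical path: σ²_Task 2=0.111, σ²_Task 4=4.000, σ²_Task 6=1.778.
Largest is σ²_Task 4 = 4.000.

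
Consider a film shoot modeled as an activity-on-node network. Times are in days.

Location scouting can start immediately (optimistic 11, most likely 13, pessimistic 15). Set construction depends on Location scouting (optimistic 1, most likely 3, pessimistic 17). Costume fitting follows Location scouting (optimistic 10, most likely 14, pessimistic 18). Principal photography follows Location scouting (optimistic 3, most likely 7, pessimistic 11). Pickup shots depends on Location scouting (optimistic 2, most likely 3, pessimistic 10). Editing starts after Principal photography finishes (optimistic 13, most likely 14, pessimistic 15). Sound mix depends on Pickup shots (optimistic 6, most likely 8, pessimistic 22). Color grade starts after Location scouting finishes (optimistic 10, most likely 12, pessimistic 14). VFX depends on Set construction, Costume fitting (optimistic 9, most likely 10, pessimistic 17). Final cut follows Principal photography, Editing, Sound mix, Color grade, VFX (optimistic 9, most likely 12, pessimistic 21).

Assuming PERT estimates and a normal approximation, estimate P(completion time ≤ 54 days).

0.856

te_Location scouting = (11 + 4·13 + 15)/6 = 78/6 = 13; σ²_Location scouting = ((15−11)/6)² = 0.444
te_Set construction = (1 + 4·3 + 17)/6 = 30/6 = 5; σ²_Set construction = ((17−1)/6)² = 7.111
te_Costume fitting = (10 + 4·14 + 18)/6 = 84/6 = 14; σ²_Costume fitting = ((18−10)/6)² = 1.778
te_Principal photography = (3 + 4·7 + 11)/6 = 42/6 = 7; σ²_Principal photography = ((11−3)/6)² = 1.778
te_Pickup shots = (2 + 4·3 + 10)/6 = 24/6 = 4; σ²_Pickup shots = ((10−2)/6)² = 1.778
te_Editing = (13 + 4·14 + 15)/6 = 84/6 = 14; σ²_Editing = ((15−13)/6)² = 0.111
te_Sound mix = (6 + 4·8 + 22)/6 = 60/6 = 10; σ²_Sound mix = ((22−6)/6)² = 7.111
te_Color grade = (10 + 4·12 + 14)/6 = 72/6 = 12; σ²_Color grade = ((14−10)/6)² = 0.444
te_VFX = (9 + 4·10 + 17)/6 = 66/6 = 11; σ²_VFX = ((17−9)/6)² = 1.778
te_Final cut = (9 + 4·12 + 21)/6 = 78/6 = 13; σ²_Final cut = ((21−9)/6)² = 4.000

Forward pass:
ES_Location scouting = 0; EF_Location scouting = 13
ES_Set construction = 13; EF_Set construction = 13+5 = 18
ES_Costume fitting = 13; EF_Costume fitting = 13+14 = 27
ES_Principal photography = 13; EF_Principal photography = 13+7 = 20
ES_Pickup shots = 13; EF_Pickup shots = 13+4 = 17
ES_Editing = 20; EF_Editing = 20+14 = 34
ES_Sound mix = 17; EF_Sound mix = 17+10 = 27
ES_Color grade = 13; EF_Color grade = 13+12 = 25
ES_VFX = max(EF_Set construction=18, EF_Costume fitting=27) = 27; EF_VFX = 27+11 = 38
ES_Final cut = max(EF_Principal photography=20, EF_Editing=34, EF_Sound mix=27, EF_Color grade=25, EF_VFX=38) = 38; EF_Final cut = 38+13 = 51
Expected project duration μ = 51 days. Critical path: Location scouting → Costume fitting → VFX → Final cut.

Variance along critical path = 0.444 + 1.778 + 1.778 + 4.000 = 8.000; σ = √8.000 = 2.828 days.
Z = (54 − 51) / 2.828 = 1.061
P(T ≤ 54) = Φ(1.061) ≈ 0.856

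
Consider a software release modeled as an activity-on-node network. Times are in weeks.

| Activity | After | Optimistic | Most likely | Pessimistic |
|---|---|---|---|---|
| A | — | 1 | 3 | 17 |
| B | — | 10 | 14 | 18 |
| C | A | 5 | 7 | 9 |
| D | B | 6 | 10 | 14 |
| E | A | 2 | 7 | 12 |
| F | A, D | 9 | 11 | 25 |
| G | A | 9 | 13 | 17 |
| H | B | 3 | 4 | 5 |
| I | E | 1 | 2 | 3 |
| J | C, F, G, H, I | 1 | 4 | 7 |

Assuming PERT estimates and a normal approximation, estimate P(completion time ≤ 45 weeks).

0.879

te_A = (1 + 4·3 + 17)/6 = 30/6 = 5; σ²_A = ((17−1)/6)² = 7.111
te_B = (10 + 4·14 + 18)/6 = 84/6 = 14; σ²_B = ((18−10)/6)² = 1.778
te_C = (5 + 4·7 + 9)/6 = 42/6 = 7; σ²_C = ((9−5)/6)² = 0.444
te_D = (6 + 4·10 + 14)/6 = 60/6 = 10; σ²_D = ((14−6)/6)² = 1.778
te_E = (2 + 4·7 + 12)/6 = 42/6 = 7; σ²_E = ((12−2)/6)² = 2.778
te_F = (9 + 4·11 + 25)/6 = 78/6 = 13; σ²_F = ((25−9)/6)² = 7.111
te_G = (9 + 4·13 + 17)/6 = 78/6 = 13; σ²_G = ((17−9)/6)² = 1.778
te_H = (3 + 4·4 + 5)/6 = 24/6 = 4; σ²_H = ((5−3)/6)² = 0.111
te_I = (1 + 4·2 + 3)/6 = 12/6 = 2; σ²_I = ((3−1)/6)² = 0.111
te_J = (1 + 4·4 + 7)/6 = 24/6 = 4; σ²_J = ((7−1)/6)² = 1.000

Forward pass:
ES_A = 0; EF_A = 5
ES_B = 0; EF_B = 14
ES_C = 5; EF_C = 5+7 = 12
ES_D = 14; EF_D = 14+10 = 24
ES_E = 5; EF_E = 5+7 = 12
ES_F = max(EF_A=5, EF_D=24) = 24; EF_F = 24+13 = 37
ES_G = 5; EF_G = 5+13 = 18
ES_H = 14; EF_H = 14+4 = 18
ES_I = 12; EF_I = 12+2 = 14
ES_J = max(EF_C=12, EF_F=37, EF_G=18, EF_H=18, EF_I=14) = 37; EF_J = 37+4 = 41
Expected project duration μ = 41 weeks. Critical path: B → D → F → J.

Variance along critical path = 1.778 + 1.778 + 7.111 + 1.000 = 11.667; σ = √11.667 = 3.416 weeks.
Z = (45 − 41) / 3.416 = 1.171
P(T ≤ 45) = Φ(1.171) ≈ 0.879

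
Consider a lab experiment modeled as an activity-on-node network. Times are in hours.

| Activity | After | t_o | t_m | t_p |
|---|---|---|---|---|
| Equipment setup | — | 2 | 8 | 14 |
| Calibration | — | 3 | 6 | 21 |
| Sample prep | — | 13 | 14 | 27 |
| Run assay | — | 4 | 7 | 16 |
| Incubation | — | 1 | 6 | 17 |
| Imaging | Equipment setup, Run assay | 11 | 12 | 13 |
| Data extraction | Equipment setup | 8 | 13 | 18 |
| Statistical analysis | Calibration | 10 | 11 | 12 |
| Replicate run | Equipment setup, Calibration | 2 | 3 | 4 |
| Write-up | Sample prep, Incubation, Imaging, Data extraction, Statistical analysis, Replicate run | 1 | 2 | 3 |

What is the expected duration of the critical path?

23 hours

te_Equipment setup = (2 + 4·8 + 14)/6 = 48/6 = 8
te_Calibration = (3 + 4·6 + 21)/6 = 48/6 = 8
te_Sample prep = (13 + 4·14 + 27)/6 = 96/6 = 16
te_Run assay = (4 + 4·7 + 16)/6 = 48/6 = 8
te_Incubation = (1 + 4·6 + 17)/6 = 42/6 = 7
te_Imaging = (11 + 4·12 + 13)/6 = 72/6 = 12
te_Data extraction = (8 + 4·13 + 18)/6 = 78/6 = 13
te_Statistical analysis = (10 + 4·11 + 12)/6 = 66/6 = 11
te_Replicate run = (2 + 4·3 + 4)/6 = 18/6 = 3
te_Write-up = (1 + 4·2 + 3)/6 = 12/6 = 2

Forward pass:
ES_Equipment setup = 0; EF_Equipment setup = 8
ES_Calibration = 0; EF_Calibration = 8
ES_Sample prep = 0; EF_Sample prep = 16
ES_Run assay = 0; EF_Run assay = 8
ES_Incubation = 0; EF_Incubation = 7
ES_Imaging = max(EF_Equipment setup=8, EF_Run assay=8) = 8; EF_Imaging = 8+12 = 20
ES_Data extraction = 8; EF_Data extraction = 8+13 = 21
ES_Statistical analysis = 8; EF_Statistical analysis = 8+11 = 19
ES_Replicate run = max(EF_Equipment setup=8, EF_Calibration=8) = 8; EF_Replicate run = 8+3 = 11
ES_Write-up = max(EF_Sample prep=16, EF_Incubation=7, EF_Imaging=20, EF_Data extraction=21, EF_Statistical analysis=19, EF_Replicate run=11) = 21; EF_Write-up = 21+2 = 23
Expected project duration μ = 23 hours. Critical path: Equipment setup → Data extraction → Write-up.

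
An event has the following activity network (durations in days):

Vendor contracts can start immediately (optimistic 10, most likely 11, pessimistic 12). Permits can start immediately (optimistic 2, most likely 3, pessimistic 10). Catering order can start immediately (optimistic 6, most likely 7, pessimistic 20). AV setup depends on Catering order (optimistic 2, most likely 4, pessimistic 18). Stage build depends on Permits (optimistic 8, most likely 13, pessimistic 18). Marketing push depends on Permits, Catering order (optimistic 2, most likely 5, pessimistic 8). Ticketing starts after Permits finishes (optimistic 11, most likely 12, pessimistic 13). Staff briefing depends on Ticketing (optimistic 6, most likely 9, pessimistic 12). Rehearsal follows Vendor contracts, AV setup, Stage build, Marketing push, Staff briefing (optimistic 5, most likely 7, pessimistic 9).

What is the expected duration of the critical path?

te_Vendor contracts = (10 + 4·11 + 12)/6 = 66/6 = 11
te_Permits = (2 + 4·3 + 10)/6 = 24/6 = 4
te_Catering order = (6 + 4·7 + 20)/6 = 54/6 = 9
te_AV setup = (2 + 4·4 + 18)/6 = 36/6 = 6
te_Stage build = (8 + 4·13 + 18)/6 = 78/6 = 13
te_Marketing push = (2 + 4·5 + 8)/6 = 30/6 = 5
te_Ticketing = (11 + 4·12 + 13)/6 = 72/6 = 12
te_Staff briefing = (6 + 4·9 + 12)/6 = 54/6 = 9
te_Rehearsal = (5 + 4·7 + 9)/6 = 42/6 = 7

Forward pass:
ES_Vendor contracts = 0; EF_Vendor contracts = 11
ES_Permits = 0; EF_Permits = 4
ES_Catering order = 0; EF_Catering order = 9
ES_AV setup = 9; EF_AV setup = 9+6 = 15
ES_Stage build = 4; EF_Stage build = 4+13 = 17
ES_Marketing push = max(EF_Permits=4, EF_Catering order=9) = 9; EF_Marketing push = 9+5 = 14
ES_Ticketing = 4; EF_Ticketing = 4+12 = 16
ES_Staff briefing = 16; EF_Staff briefing = 16+9 = 25
ES_Rehearsal = max(EF_Vendor contracts=11, EF_AV setup=15, EF_Stage build=17, EF_Marketing push=14, EF_Staff briefing=25) = 25; EF_Rehearsal = 25+7 = 32
Expected project duration μ = 32 days. Critical path: Permits → Ticketing → Staff briefing → Rehearsal.

32 days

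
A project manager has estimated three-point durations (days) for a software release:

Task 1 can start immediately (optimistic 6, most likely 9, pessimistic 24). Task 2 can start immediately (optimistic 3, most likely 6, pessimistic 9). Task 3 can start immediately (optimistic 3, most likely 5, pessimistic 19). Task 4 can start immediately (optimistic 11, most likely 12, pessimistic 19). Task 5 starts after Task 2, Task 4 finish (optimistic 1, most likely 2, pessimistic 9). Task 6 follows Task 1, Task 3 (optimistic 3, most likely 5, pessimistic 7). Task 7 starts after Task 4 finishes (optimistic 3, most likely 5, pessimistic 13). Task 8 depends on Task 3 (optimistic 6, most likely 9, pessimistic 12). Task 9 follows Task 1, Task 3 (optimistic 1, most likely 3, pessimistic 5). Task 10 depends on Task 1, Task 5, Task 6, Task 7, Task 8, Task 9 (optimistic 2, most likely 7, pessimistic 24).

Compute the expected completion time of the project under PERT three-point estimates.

te_Task 1 = (6 + 4·9 + 24)/6 = 66/6 = 11
te_Task 2 = (3 + 4·6 + 9)/6 = 36/6 = 6
te_Task 3 = (3 + 4·5 + 19)/6 = 42/6 = 7
te_Task 4 = (11 + 4·12 + 19)/6 = 78/6 = 13
te_Task 5 = (1 + 4·2 + 9)/6 = 18/6 = 3
te_Task 6 = (3 + 4·5 + 7)/6 = 30/6 = 5
te_Task 7 = (3 + 4·5 + 13)/6 = 36/6 = 6
te_Task 8 = (6 + 4·9 + 12)/6 = 54/6 = 9
te_Task 9 = (1 + 4·3 + 5)/6 = 18/6 = 3
te_Task 10 = (2 + 4·7 + 24)/6 = 54/6 = 9

Forward pass:
ES_Task 1 = 0; EF_Task 1 = 11
ES_Task 2 = 0; EF_Task 2 = 6
ES_Task 3 = 0; EF_Task 3 = 7
ES_Task 4 = 0; EF_Task 4 = 13
ES_Task 5 = max(EF_Task 2=6, EF_Task 4=13) = 13; EF_Task 5 = 13+3 = 16
ES_Task 6 = max(EF_Task 1=11, EF_Task 3=7) = 11; EF_Task 6 = 11+5 = 16
ES_Task 7 = 13; EF_Task 7 = 13+6 = 19
ES_Task 8 = 7; EF_Task 8 = 7+9 = 16
ES_Task 9 = max(EF_Task 1=11, EF_Task 3=7) = 11; EF_Task 9 = 11+3 = 14
ES_Task 10 = max(EF_Task 1=11, EF_Task 5=16, EF_Task 6=16, EF_Task 7=19, EF_Task 8=16, EF_Task 9=14) = 19; EF_Task 10 = 19+9 = 28
Expected project duration μ = 28 days. Critical path: Task 4 → Task 7 → Task 10.

28 days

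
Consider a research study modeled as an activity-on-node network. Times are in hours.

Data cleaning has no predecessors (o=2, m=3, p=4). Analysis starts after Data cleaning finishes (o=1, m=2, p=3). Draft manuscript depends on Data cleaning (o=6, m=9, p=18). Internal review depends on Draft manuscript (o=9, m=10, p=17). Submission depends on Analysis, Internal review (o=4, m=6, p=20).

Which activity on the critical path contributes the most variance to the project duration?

Submission

te_Data cleaning = (2 + 4·3 + 4)/6 = 18/6 = 3; σ²_Data cleaning = ((4−2)/6)² = 0.111
te_Analysis = (1 + 4·2 + 3)/6 = 12/6 = 2; σ²_Analysis = ((3−1)/6)² = 0.111
te_Draft manuscript = (6 + 4·9 + 18)/6 = 60/6 = 10; σ²_Draft manuscript = ((18−6)/6)² = 4.000
te_Internal review = (9 + 4·10 + 17)/6 = 66/6 = 11; σ²_Internal review = ((17−9)/6)² = 1.778
te_Submission = (4 + 4·6 + 20)/6 = 48/6 = 8; σ²_Submission = ((20−4)/6)² = 7.111

Forward pass:
ES_Data cleaning = 0; EF_Data cleaning = 3
ES_Analysis = 3; EF_Analysis = 3+2 = 5
ES_Draft manuscript = 3; EF_Draft manuscript = 3+10 = 13
ES_Internal review = 13; EF_Internal review = 13+11 = 24
ES_Submission = max(EF_Analysis=5, EF_Internal review=24) = 24; EF_Submission = 24+8 = 32
Expected project duration μ = 32 hours. Critical path: Data cleaning → Draft manuscript → Internal review → Submission.

Variances on critical path: σ²_Data cleaning=0.111, σ²_Draft manuscript=4.000, σ²_Internal review=1.778, σ²_Submission=7.111.
Largest is σ²_Submission = 7.111.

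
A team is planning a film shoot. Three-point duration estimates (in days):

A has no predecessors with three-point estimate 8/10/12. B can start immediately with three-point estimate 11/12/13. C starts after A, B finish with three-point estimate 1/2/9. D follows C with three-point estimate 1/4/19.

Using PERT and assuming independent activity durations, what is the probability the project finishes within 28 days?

te_A = (8 + 4·10 + 12)/6 = 60/6 = 10; σ²_A = ((12−8)/6)² = 0.444
te_B = (11 + 4·12 + 13)/6 = 72/6 = 12; σ²_B = ((13−11)/6)² = 0.111
te_C = (1 + 4·2 + 9)/6 = 18/6 = 3; σ²_C = ((9−1)/6)² = 1.778
te_D = (1 + 4·4 + 19)/6 = 36/6 = 6; σ²_D = ((19−1)/6)² = 9.000

Forward pass:
ES_A = 0; EF_A = 10
ES_B = 0; EF_B = 12
ES_C = max(EF_A=10, EF_B=12) = 12; EF_C = 12+3 = 15
ES_D = 15; EF_D = 15+6 = 21
Expected project duration μ = 21 days. Critical path: B → C → D.

Variance along critical path = 0.111 + 1.778 + 9.000 = 10.889; σ = √10.889 = 3.300 days.
Z = (28 − 21) / 3.300 = 2.121
P(T ≤ 28) = Φ(2.121) ≈ 0.983

0.983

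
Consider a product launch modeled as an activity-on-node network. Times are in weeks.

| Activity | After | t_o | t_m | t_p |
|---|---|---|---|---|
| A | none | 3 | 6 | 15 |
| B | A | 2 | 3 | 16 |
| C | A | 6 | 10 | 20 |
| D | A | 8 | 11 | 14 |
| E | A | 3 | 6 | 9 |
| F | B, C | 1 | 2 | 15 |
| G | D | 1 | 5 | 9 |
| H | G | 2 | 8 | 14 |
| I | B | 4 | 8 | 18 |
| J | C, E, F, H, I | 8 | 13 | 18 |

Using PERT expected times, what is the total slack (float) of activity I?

10 weeks

te_A = (3 + 4·6 + 15)/6 = 42/6 = 7
te_B = (2 + 4·3 + 16)/6 = 30/6 = 5
te_C = (6 + 4·10 + 20)/6 = 66/6 = 11
te_D = (8 + 4·11 + 14)/6 = 66/6 = 11
te_E = (3 + 4·6 + 9)/6 = 36/6 = 6
te_F = (1 + 4·2 + 15)/6 = 24/6 = 4
te_G = (1 + 4·5 + 9)/6 = 30/6 = 5
te_H = (2 + 4·8 + 14)/6 = 48/6 = 8
te_I = (4 + 4·8 + 18)/6 = 54/6 = 9
te_J = (8 + 4·13 + 18)/6 = 78/6 = 13

Forward pass:
ES_A = 0; EF_A = 7
ES_B = 7; EF_B = 7+5 = 12
ES_C = 7; EF_C = 7+11 = 18
ES_D = 7; EF_D = 7+11 = 18
ES_E = 7; EF_E = 7+6 = 13
ES_F = max(EF_B=12, EF_C=18) = 18; EF_F = 18+4 = 22
ES_G = 18; EF_G = 18+5 = 23
ES_H = 23; EF_H = 23+8 = 31
ES_I = 12; EF_I = 12+9 = 21
ES_J = max(EF_C=18, EF_E=13, EF_F=22, EF_H=31, EF_I=21) = 31; EF_J = 31+13 = 44
Expected project duration μ = 44 weeks. Critical path: A → D → G → H → J.

Backward pass:
LF_J = 44; LS_J = 44−13 = 31
LF_I = LS_J = 31; LS_I = 31−9 = 22
LF_H = LS_J = 31; LS_H = 31−8 = 23
LF_G = LS_H = 23; LS_G = 23−5 = 18
LF_F = LS_J = 31; LS_F = 31−4 = 27
LF_E = LS_J = 31; LS_E = 31−6 = 25
LF_D = LS_G = 18; LS_D = 18−11 = 7
LF_C = min(LS_F=27, LS_J=31) = 27; LS_C = 27−11 = 16
LF_B = min(LS_F=27, LS_I=22) = 22; LS_B = 22−5 = 17
LF_A = min(LS_B=17, LS_C=16, LS_D=7, LS_E=25) = 7; LS_A = 7−7 = 0
Slack_I = LS_I − ES_I = 22 − 12 = 10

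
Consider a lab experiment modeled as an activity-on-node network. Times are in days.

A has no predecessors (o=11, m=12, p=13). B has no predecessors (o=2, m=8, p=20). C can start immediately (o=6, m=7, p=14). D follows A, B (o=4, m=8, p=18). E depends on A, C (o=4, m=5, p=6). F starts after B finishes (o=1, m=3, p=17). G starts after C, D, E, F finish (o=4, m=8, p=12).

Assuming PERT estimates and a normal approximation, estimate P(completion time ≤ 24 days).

0.032

te_A = (11 + 4·12 + 13)/6 = 72/6 = 12; σ²_A = ((13−11)/6)² = 0.111
te_B = (2 + 4·8 + 20)/6 = 54/6 = 9; σ²_B = ((20−2)/6)² = 9.000
te_C = (6 + 4·7 + 14)/6 = 48/6 = 8; σ²_C = ((14−6)/6)² = 1.778
te_D = (4 + 4·8 + 18)/6 = 54/6 = 9; σ²_D = ((18−4)/6)² = 5.444
te_E = (4 + 4·5 + 6)/6 = 30/6 = 5; σ²_E = ((6−4)/6)² = 0.111
te_F = (1 + 4·3 + 17)/6 = 30/6 = 5; σ²_F = ((17−1)/6)² = 7.111
te_G = (4 + 4·8 + 12)/6 = 48/6 = 8; σ²_G = ((12−4)/6)² = 1.778

Forward pass:
ES_A = 0; EF_A = 12
ES_B = 0; EF_B = 9
ES_C = 0; EF_C = 8
ES_D = max(EF_A=12, EF_B=9) = 12; EF_D = 12+9 = 21
ES_E = max(EF_A=12, EF_C=8) = 12; EF_E = 12+5 = 17
ES_F = 9; EF_F = 9+5 = 14
ES_G = max(EF_C=8, EF_D=21, EF_E=17, EF_F=14) = 21; EF_G = 21+8 = 29
Expected project duration μ = 29 days. Critical path: A → D → G.

Variance along critical path = 0.111 + 5.444 + 1.778 = 7.333; σ = √7.333 = 2.708 days.
Z = (24 − 29) / 2.708 = -1.846
P(T ≤ 24) = Φ(-1.846) ≈ 0.032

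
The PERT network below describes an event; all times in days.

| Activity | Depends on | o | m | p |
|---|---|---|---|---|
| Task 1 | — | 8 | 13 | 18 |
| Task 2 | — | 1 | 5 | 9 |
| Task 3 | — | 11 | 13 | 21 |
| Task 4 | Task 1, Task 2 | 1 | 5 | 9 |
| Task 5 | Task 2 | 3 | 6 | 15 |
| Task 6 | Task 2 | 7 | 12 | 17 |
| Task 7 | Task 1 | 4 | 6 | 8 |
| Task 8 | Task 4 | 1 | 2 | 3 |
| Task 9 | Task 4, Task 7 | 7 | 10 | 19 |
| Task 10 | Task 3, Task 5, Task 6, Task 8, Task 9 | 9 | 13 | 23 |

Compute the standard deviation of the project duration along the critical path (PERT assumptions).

3.56 days

te_Task 1 = (8 + 4·13 + 18)/6 = 78/6 = 13; σ²_Task 1 = ((18−8)/6)² = 2.778
te_Task 2 = (1 + 4·5 + 9)/6 = 30/6 = 5; σ²_Task 2 = ((9−1)/6)² = 1.778
te_Task 3 = (11 + 4·13 + 21)/6 = 84/6 = 14; σ²_Task 3 = ((21−11)/6)² = 2.778
te_Task 4 = (1 + 4·5 + 9)/6 = 30/6 = 5; σ²_Task 4 = ((9−1)/6)² = 1.778
te_Task 5 = (3 + 4·6 + 15)/6 = 42/6 = 7; σ²_Task 5 = ((15−3)/6)² = 4.000
te_Task 6 = (7 + 4·12 + 17)/6 = 72/6 = 12; σ²_Task 6 = ((17−7)/6)² = 2.778
te_Task 7 = (4 + 4·6 + 8)/6 = 36/6 = 6; σ²_Task 7 = ((8−4)/6)² = 0.444
te_Task 8 = (1 + 4·2 + 3)/6 = 12/6 = 2; σ²_Task 8 = ((3−1)/6)² = 0.111
te_Task 9 = (7 + 4·10 + 19)/6 = 66/6 = 11; σ²_Task 9 = ((19−7)/6)² = 4.000
te_Task 10 = (9 + 4·13 + 23)/6 = 84/6 = 14; σ²_Task 10 = ((23−9)/6)² = 5.444

Forward pass:
ES_Task 1 = 0; EF_Task 1 = 13
ES_Task 2 = 0; EF_Task 2 = 5
ES_Task 3 = 0; EF_Task 3 = 14
ES_Task 4 = max(EF_Task 1=13, EF_Task 2=5) = 13; EF_Task 4 = 13+5 = 18
ES_Task 5 = 5; EF_Task 5 = 5+7 = 12
ES_Task 6 = 5; EF_Task 6 = 5+12 = 17
ES_Task 7 = 13; EF_Task 7 = 13+6 = 19
ES_Task 8 = 18; EF_Task 8 = 18+2 = 20
ES_Task 9 = max(EF_Task 4=18, EF_Task 7=19) = 19; EF_Task 9 = 19+11 = 30
ES_Task 10 = max(EF_Task 3=14, EF_Task 5=12, EF_Task 6=17, EF_Task 8=20, EF_Task 9=30) = 30; EF_Task 10 = 30+14 = 44
Expected project duration μ = 44 days. Critical path: Task 1 → Task 7 → Task 9 → Task 10.

Variance along critical path = 2.778 + 0.444 + 4.000 + 5.444 = 12.667
σ = √12.667 = 3.559 days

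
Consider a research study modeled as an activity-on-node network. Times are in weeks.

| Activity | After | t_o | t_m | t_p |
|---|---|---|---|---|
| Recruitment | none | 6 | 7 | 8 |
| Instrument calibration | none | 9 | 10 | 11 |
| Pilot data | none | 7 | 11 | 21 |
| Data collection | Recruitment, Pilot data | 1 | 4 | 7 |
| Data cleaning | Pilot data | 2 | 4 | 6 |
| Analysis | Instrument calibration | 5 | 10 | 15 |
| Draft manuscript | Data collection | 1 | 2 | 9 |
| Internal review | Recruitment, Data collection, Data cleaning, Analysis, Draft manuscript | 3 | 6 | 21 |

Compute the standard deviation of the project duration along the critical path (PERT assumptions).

3.45 weeks

te_Recruitment = (6 + 4·7 + 8)/6 = 42/6 = 7; σ²_Recruitment = ((8−6)/6)² = 0.111
te_Instrument calibration = (9 + 4·10 + 11)/6 = 60/6 = 10; σ²_Instrument calibration = ((11−9)/6)² = 0.111
te_Pilot data = (7 + 4·11 + 21)/6 = 72/6 = 12; σ²_Pilot data = ((21−7)/6)² = 5.444
te_Data collection = (1 + 4·4 + 7)/6 = 24/6 = 4; σ²_Data collection = ((7−1)/6)² = 1.000
te_Data cleaning = (2 + 4·4 + 6)/6 = 24/6 = 4; σ²_Data cleaning = ((6−2)/6)² = 0.444
te_Analysis = (5 + 4·10 + 15)/6 = 60/6 = 10; σ²_Analysis = ((15−5)/6)² = 2.778
te_Draft manuscript = (1 + 4·2 + 9)/6 = 18/6 = 3; σ²_Draft manuscript = ((9−1)/6)² = 1.778
te_Internal review = (3 + 4·6 + 21)/6 = 48/6 = 8; σ²_Internal review = ((21−3)/6)² = 9.000

Forward pass:
ES_Recruitment = 0; EF_Recruitment = 7
ES_Instrument calibration = 0; EF_Instrument calibration = 10
ES_Pilot data = 0; EF_Pilot data = 12
ES_Data collection = max(EF_Recruitment=7, EF_Pilot data=12) = 12; EF_Data collection = 12+4 = 16
ES_Data cleaning = 12; EF_Data cleaning = 12+4 = 16
ES_Analysis = 10; EF_Analysis = 10+10 = 20
ES_Draft manuscript = 16; EF_Draft manuscript = 16+3 = 19
ES_Internal review = max(EF_Recruitment=7, EF_Data collection=16, EF_Data cleaning=16, EF_Analysis=20, EF_Draft manuscript=19) = 20; EF_Internal review = 20+8 = 28
Expected project duration μ = 28 weeks. Critical path: Instrument calibration → Analysis → Internal review.

Variance along critical path = 0.111 + 2.778 + 9.000 = 11.889
σ = √11.889 = 3.448 weeks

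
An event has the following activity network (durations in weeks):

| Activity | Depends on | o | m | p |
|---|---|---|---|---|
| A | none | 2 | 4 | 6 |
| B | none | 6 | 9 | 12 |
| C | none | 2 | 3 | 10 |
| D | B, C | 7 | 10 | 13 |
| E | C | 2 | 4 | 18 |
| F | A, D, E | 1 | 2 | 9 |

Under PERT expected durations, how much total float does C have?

te_A = (2 + 4·4 + 6)/6 = 24/6 = 4
te_B = (6 + 4·9 + 12)/6 = 54/6 = 9
te_C = (2 + 4·3 + 10)/6 = 24/6 = 4
te_D = (7 + 4·10 + 13)/6 = 60/6 = 10
te_E = (2 + 4·4 + 18)/6 = 36/6 = 6
te_F = (1 + 4·2 + 9)/6 = 18/6 = 3

Forward pass:
ES_A = 0; EF_A = 4
ES_B = 0; EF_B = 9
ES_C = 0; EF_C = 4
ES_D = max(EF_B=9, EF_C=4) = 9; EF_D = 9+10 = 19
ES_E = 4; EF_E = 4+6 = 10
ES_F = max(EF_A=4, EF_D=19, EF_E=10) = 19; EF_F = 19+3 = 22
Expected project duration μ = 22 weeks. Critical path: B → D → F.

Backward pass:
LF_F = 22; LS_F = 22−3 = 19
LF_E = LS_F = 19; LS_E = 19−6 = 13
LF_D = LS_F = 19; LS_D = 19−10 = 9
LF_C = min(LS_D=9, LS_E=13) = 9; LS_C = 9−4 = 5
LF_B = LS_D = 9; LS_B = 9−9 = 0
LF_A = LS_F = 19; LS_A = 19−4 = 15
Slack_C = LS_C − ES_C = 5 − 0 = 5

5 weeks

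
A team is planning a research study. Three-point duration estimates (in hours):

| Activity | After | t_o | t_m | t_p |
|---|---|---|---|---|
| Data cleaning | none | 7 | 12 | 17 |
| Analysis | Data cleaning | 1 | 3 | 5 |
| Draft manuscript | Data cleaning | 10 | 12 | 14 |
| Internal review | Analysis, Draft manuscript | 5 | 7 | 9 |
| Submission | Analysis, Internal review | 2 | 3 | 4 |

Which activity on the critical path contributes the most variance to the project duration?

Data cleaning

te_Data cleaning = (7 + 4·12 + 17)/6 = 72/6 = 12; σ²_Data cleaning = ((17−7)/6)² = 2.778
te_Analysis = (1 + 4·3 + 5)/6 = 18/6 = 3; σ²_Analysis = ((5−1)/6)² = 0.444
te_Draft manuscript = (10 + 4·12 + 14)/6 = 72/6 = 12; σ²_Draft manuscript = ((14−10)/6)² = 0.444
te_Internal review = (5 + 4·7 + 9)/6 = 42/6 = 7; σ²_Internal review = ((9−5)/6)² = 0.444
te_Submission = (2 + 4·3 + 4)/6 = 18/6 = 3; σ²_Submission = ((4−2)/6)² = 0.111

Forward pass:
ES_Data cleaning = 0; EF_Data cleaning = 12
ES_Analysis = 12; EF_Analysis = 12+3 = 15
ES_Draft manuscript = 12; EF_Draft manuscript = 12+12 = 24
ES_Internal review = max(EF_Analysis=15, EF_Draft manuscript=24) = 24; EF_Internal review = 24+7 = 31
ES_Submission = max(EF_Analysis=15, EF_Internal review=31) = 31; EF_Submission = 31+3 = 34
Expected project duration μ = 34 hours. Critical path: Data cleaning → Draft manuscript → Internal review → Submission.

Variances on critical path: σ²_Data cleaning=2.778, σ²_Draft manuscript=0.444, σ²_Internal review=0.444, σ²_Submission=0.111.
Largest is σ²_Data cleaning = 2.778.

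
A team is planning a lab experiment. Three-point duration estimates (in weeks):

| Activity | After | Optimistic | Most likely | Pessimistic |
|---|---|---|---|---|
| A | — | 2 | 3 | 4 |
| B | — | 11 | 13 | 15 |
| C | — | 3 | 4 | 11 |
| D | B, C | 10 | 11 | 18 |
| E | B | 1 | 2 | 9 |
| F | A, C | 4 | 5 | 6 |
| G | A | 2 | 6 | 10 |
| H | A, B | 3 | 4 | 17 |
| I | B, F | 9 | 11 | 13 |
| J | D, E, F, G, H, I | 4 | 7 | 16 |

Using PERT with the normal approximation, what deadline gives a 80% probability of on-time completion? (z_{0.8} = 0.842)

te_A = (2 + 4·3 + 4)/6 = 18/6 = 3; σ²_A = ((4−2)/6)² = 0.111
te_B = (11 + 4·13 + 15)/6 = 78/6 = 13; σ²_B = ((15−11)/6)² = 0.444
te_C = (3 + 4·4 + 11)/6 = 30/6 = 5; σ²_C = ((11−3)/6)² = 1.778
te_D = (10 + 4·11 + 18)/6 = 72/6 = 12; σ²_D = ((18−10)/6)² = 1.778
te_E = (1 + 4·2 + 9)/6 = 18/6 = 3; σ²_E = ((9−1)/6)² = 1.778
te_F = (4 + 4·5 + 6)/6 = 30/6 = 5; σ²_F = ((6−4)/6)² = 0.111
te_G = (2 + 4·6 + 10)/6 = 36/6 = 6; σ²_G = ((10−2)/6)² = 1.778
te_H = (3 + 4·4 + 17)/6 = 36/6 = 6; σ²_H = ((17−3)/6)² = 5.444
te_I = (9 + 4·11 + 13)/6 = 66/6 = 11; σ²_I = ((13−9)/6)² = 0.444
te_J = (4 + 4·7 + 16)/6 = 48/6 = 8; σ²_J = ((16−4)/6)² = 4.000

Forward pass:
ES_A = 0; EF_A = 3
ES_B = 0; EF_B = 13
ES_C = 0; EF_C = 5
ES_D = max(EF_B=13, EF_C=5) = 13; EF_D = 13+12 = 25
ES_E = 13; EF_E = 13+3 = 16
ES_F = max(EF_A=3, EF_C=5) = 5; EF_F = 5+5 = 10
ES_G = 3; EF_G = 3+6 = 9
ES_H = max(EF_A=3, EF_B=13) = 13; EF_H = 13+6 = 19
ES_I = max(EF_B=13, EF_F=10) = 13; EF_I = 13+11 = 24
ES_J = max(EF_D=25, EF_E=16, EF_F=10, EF_G=9, EF_H=19, EF_I=24) = 25; EF_J = 25+8 = 33
Expected project duration μ = 33 weeks. Critical path: B → D → J.

Variance along critical path = 0.444 + 1.778 + 4.000 = 6.222; σ = 2.494 weeks.
D = μ + z·σ = 33 + 0.842·2.494 = 35.1 weeks

35.1 weeks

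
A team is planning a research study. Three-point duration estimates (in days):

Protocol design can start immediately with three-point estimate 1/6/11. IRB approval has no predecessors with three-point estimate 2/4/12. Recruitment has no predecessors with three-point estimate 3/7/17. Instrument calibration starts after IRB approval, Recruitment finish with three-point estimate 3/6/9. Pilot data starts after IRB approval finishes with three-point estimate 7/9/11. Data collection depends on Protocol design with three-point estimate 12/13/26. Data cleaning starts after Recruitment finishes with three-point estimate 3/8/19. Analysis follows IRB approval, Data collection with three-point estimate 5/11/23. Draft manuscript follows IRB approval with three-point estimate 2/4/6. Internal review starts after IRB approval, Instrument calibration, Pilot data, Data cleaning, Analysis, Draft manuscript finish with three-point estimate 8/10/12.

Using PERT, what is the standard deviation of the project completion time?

te_Protocol design = (1 + 4·6 + 11)/6 = 36/6 = 6; σ²_Protocol design = ((11−1)/6)² = 2.778
te_IRB approval = (2 + 4·4 + 12)/6 = 30/6 = 5; σ²_IRB approval = ((12−2)/6)² = 2.778
te_Recruitment = (3 + 4·7 + 17)/6 = 48/6 = 8; σ²_Recruitment = ((17−3)/6)² = 5.444
te_Instrument calibration = (3 + 4·6 + 9)/6 = 36/6 = 6; σ²_Instrument calibration = ((9−3)/6)² = 1.000
te_Pilot data = (7 + 4·9 + 11)/6 = 54/6 = 9; σ²_Pilot data = ((11−7)/6)² = 0.444
te_Data collection = (12 + 4·13 + 26)/6 = 90/6 = 15; σ²_Data collection = ((26−12)/6)² = 5.444
te_Data cleaning = (3 + 4·8 + 19)/6 = 54/6 = 9; σ²_Data cleaning = ((19−3)/6)² = 7.111
te_Analysis = (5 + 4·11 + 23)/6 = 72/6 = 12; σ²_Analysis = ((23−5)/6)² = 9.000
te_Draft manuscript = (2 + 4·4 + 6)/6 = 24/6 = 4; σ²_Draft manuscript = ((6−2)/6)² = 0.444
te_Internal review = (8 + 4·10 + 12)/6 = 60/6 = 10; σ²_Internal review = ((12−8)/6)² = 0.444

Forward pass:
ES_Protocol design = 0; EF_Protocol design = 6
ES_IRB approval = 0; EF_IRB approval = 5
ES_Recruitment = 0; EF_Recruitment = 8
ES_Instrument calibration = max(EF_IRB approval=5, EF_Recruitment=8) = 8; EF_Instrument calibration = 8+6 = 14
ES_Pilot data = 5; EF_Pilot data = 5+9 = 14
ES_Data collection = 6; EF_Data collection = 6+15 = 21
ES_Data cleaning = 8; EF_Data cleaning = 8+9 = 17
ES_Analysis = max(EF_IRB approval=5, EF_Data collection=21) = 21; EF_Analysis = 21+12 = 33
ES_Draft manuscript = 5; EF_Draft manuscript = 5+4 = 9
ES_Internal review = max(EF_IRB approval=5, EF_Instrument calibration=14, EF_Pilot data=14, EF_Data cleaning=17, EF_Analysis=33, EF_Draft manuscript=9) = 33; EF_Internal review = 33+10 = 43
Expected project duration μ = 43 days. Critical path: Protocol design → Data collection → Analysis → Internal review.

Variance along critical path = 2.778 + 5.444 + 9.000 + 0.444 = 17.667
σ = √17.667 = 4.203 days

4.20 days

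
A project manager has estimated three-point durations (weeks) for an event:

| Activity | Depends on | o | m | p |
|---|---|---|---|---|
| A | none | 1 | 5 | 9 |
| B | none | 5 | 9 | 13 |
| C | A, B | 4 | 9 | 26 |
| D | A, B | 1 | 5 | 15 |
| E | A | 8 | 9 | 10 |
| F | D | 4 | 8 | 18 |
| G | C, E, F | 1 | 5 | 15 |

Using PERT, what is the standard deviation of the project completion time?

4.26 weeks

te_A = (1 + 4·5 + 9)/6 = 30/6 = 5; σ²_A = ((9−1)/6)² = 1.778
te_B = (5 + 4·9 + 13)/6 = 54/6 = 9; σ²_B = ((13−5)/6)² = 1.778
te_C = (4 + 4·9 + 26)/6 = 66/6 = 11; σ²_C = ((26−4)/6)² = 13.444
te_D = (1 + 4·5 + 15)/6 = 36/6 = 6; σ²_D = ((15−1)/6)² = 5.444
te_E = (8 + 4·9 + 10)/6 = 54/6 = 9; σ²_E = ((10−8)/6)² = 0.111
te_F = (4 + 4·8 + 18)/6 = 54/6 = 9; σ²_F = ((18−4)/6)² = 5.444
te_G = (1 + 4·5 + 15)/6 = 36/6 = 6; σ²_G = ((15−1)/6)² = 5.444

Forward pass:
ES_A = 0; EF_A = 5
ES_B = 0; EF_B = 9
ES_C = max(EF_A=5, EF_B=9) = 9; EF_C = 9+11 = 20
ES_D = max(EF_A=5, EF_B=9) = 9; EF_D = 9+6 = 15
ES_E = 5; EF_E = 5+9 = 14
ES_F = 15; EF_F = 15+9 = 24
ES_G = max(EF_C=20, EF_E=14, EF_F=24) = 24; EF_G = 24+6 = 30
Expected project duration μ = 30 weeks. Critical path: B → D → F → G.

Variance along critical path = 1.778 + 5.444 + 5.444 + 5.444 = 18.111
σ = √18.111 = 4.256 weeks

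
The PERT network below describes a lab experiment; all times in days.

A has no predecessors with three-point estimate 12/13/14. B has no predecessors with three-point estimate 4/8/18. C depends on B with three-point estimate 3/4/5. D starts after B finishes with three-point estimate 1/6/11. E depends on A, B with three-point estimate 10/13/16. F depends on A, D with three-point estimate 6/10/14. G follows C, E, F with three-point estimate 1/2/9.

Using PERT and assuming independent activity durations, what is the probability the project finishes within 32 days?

0.961

te_A = (12 + 4·13 + 14)/6 = 78/6 = 13; σ²_A = ((14−12)/6)² = 0.111
te_B = (4 + 4·8 + 18)/6 = 54/6 = 9; σ²_B = ((18−4)/6)² = 5.444
te_C = (3 + 4·4 + 5)/6 = 24/6 = 4; σ²_C = ((5−3)/6)² = 0.111
te_D = (1 + 4·6 + 11)/6 = 36/6 = 6; σ²_D = ((11−1)/6)² = 2.778
te_E = (10 + 4·13 + 16)/6 = 78/6 = 13; σ²_E = ((16−10)/6)² = 1.000
te_F = (6 + 4·10 + 14)/6 = 60/6 = 10; σ²_F = ((14−6)/6)² = 1.778
te_G = (1 + 4·2 + 9)/6 = 18/6 = 3; σ²_G = ((9−1)/6)² = 1.778

Forward pass:
ES_A = 0; EF_A = 13
ES_B = 0; EF_B = 9
ES_C = 9; EF_C = 9+4 = 13
ES_D = 9; EF_D = 9+6 = 15
ES_E = max(EF_A=13, EF_B=9) = 13; EF_E = 13+13 = 26
ES_F = max(EF_A=13, EF_D=15) = 15; EF_F = 15+10 = 25
ES_G = max(EF_C=13, EF_E=26, EF_F=25) = 26; EF_G = 26+3 = 29
Expected project duration μ = 29 days. Critical path: A → E → G.

Variance along critical path = 0.111 + 1.000 + 1.778 = 2.889; σ = √2.889 = 1.700 days.
Z = (32 − 29) / 1.700 = 1.765
P(T ≤ 32) = Φ(1.765) ≈ 0.961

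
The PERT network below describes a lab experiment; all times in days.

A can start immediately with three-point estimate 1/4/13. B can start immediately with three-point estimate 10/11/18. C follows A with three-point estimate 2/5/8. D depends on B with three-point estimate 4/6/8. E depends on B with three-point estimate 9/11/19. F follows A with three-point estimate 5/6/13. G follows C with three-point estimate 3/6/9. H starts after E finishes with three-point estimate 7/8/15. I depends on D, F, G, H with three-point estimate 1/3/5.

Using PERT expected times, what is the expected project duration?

36 days

te_A = (1 + 4·4 + 13)/6 = 30/6 = 5
te_B = (10 + 4·11 + 18)/6 = 72/6 = 12
te_C = (2 + 4·5 + 8)/6 = 30/6 = 5
te_D = (4 + 4·6 + 8)/6 = 36/6 = 6
te_E = (9 + 4·11 + 19)/6 = 72/6 = 12
te_F = (5 + 4·6 + 13)/6 = 42/6 = 7
te_G = (3 + 4·6 + 9)/6 = 36/6 = 6
te_H = (7 + 4·8 + 15)/6 = 54/6 = 9
te_I = (1 + 4·3 + 5)/6 = 18/6 = 3

Forward pass:
ES_A = 0; EF_A = 5
ES_B = 0; EF_B = 12
ES_C = 5; EF_C = 5+5 = 10
ES_D = 12; EF_D = 12+6 = 18
ES_E = 12; EF_E = 12+12 = 24
ES_F = 5; EF_F = 5+7 = 12
ES_G = 10; EF_G = 10+6 = 16
ES_H = 24; EF_H = 24+9 = 33
ES_I = max(EF_D=18, EF_F=12, EF_G=16, EF_H=33) = 33; EF_I = 33+3 = 36
Expected project duration μ = 36 days. Critical path: B → E → H → I.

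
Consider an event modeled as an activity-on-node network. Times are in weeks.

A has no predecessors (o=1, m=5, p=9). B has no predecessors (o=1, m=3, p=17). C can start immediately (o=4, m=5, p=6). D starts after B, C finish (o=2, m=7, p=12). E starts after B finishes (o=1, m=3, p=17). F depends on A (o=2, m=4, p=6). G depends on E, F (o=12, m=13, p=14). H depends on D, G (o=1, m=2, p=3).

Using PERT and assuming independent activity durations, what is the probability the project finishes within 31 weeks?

0.943

te_A = (1 + 4·5 + 9)/6 = 30/6 = 5; σ²_A = ((9−1)/6)² = 1.778
te_B = (1 + 4·3 + 17)/6 = 30/6 = 5; σ²_B = ((17−1)/6)² = 7.111
te_C = (4 + 4·5 + 6)/6 = 30/6 = 5; σ²_C = ((6−4)/6)² = 0.111
te_D = (2 + 4·7 + 12)/6 = 42/6 = 7; σ²_D = ((12−2)/6)² = 2.778
te_E = (1 + 4·3 + 17)/6 = 30/6 = 5; σ²_E = ((17−1)/6)² = 7.111
te_F = (2 + 4·4 + 6)/6 = 24/6 = 4; σ²_F = ((6−2)/6)² = 0.444
te_G = (12 + 4·13 + 14)/6 = 78/6 = 13; σ²_G = ((14−12)/6)² = 0.111
te_H = (1 + 4·2 + 3)/6 = 12/6 = 2; σ²_H = ((3−1)/6)² = 0.111

Forward pass:
ES_A = 0; EF_A = 5
ES_B = 0; EF_B = 5
ES_C = 0; EF_C = 5
ES_D = max(EF_B=5, EF_C=5) = 5; EF_D = 5+7 = 12
ES_E = 5; EF_E = 5+5 = 10
ES_F = 5; EF_F = 5+4 = 9
ES_G = max(EF_E=10, EF_F=9) = 10; EF_G = 10+13 = 23
ES_H = max(EF_D=12, EF_G=23) = 23; EF_H = 23+2 = 25
Expected project duration μ = 25 weeks. Critical path: B → E → G → H.

Variance along critical path = 7.111 + 7.111 + 0.111 + 0.111 = 14.444; σ = √14.444 = 3.801 weeks.
Z = (31 − 25) / 3.801 = 1.579
P(T ≤ 31) = Φ(1.579) ≈ 0.943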